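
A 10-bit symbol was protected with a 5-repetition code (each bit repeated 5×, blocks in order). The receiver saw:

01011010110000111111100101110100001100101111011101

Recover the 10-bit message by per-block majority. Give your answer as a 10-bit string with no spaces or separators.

Block 1 (01011): 3 ones → 1
Block 2 (01011): 3 ones → 1
Block 3 (00001): 1 one → 0
Block 4 (11111): 5 ones → 1
Block 5 (10010): 2 ones → 0
Block 6 (11101): 4 ones → 1
Block 7 (00001): 1 one → 0
Block 8 (10010): 2 ones → 0
Block 9 (11110): 4 ones → 1
Block 10 (11101): 4 ones → 1

1101010011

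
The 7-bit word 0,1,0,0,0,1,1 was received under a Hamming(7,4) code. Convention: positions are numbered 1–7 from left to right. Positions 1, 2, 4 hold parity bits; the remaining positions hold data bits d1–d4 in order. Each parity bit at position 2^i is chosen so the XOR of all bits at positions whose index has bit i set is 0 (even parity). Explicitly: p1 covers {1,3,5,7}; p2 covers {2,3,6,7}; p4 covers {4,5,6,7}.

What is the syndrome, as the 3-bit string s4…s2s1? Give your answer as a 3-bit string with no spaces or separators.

011

s1 (pos 1,3,5,7): 0⊕0⊕0⊕1 = 1
s2 (pos 2,3,6,7): 1⊕0⊕1⊕1 = 1
s4 (pos 4,5,6,7): 0⊕0⊕1⊕1 = 0
Syndrome s4…s1 = 011 → error at position 3.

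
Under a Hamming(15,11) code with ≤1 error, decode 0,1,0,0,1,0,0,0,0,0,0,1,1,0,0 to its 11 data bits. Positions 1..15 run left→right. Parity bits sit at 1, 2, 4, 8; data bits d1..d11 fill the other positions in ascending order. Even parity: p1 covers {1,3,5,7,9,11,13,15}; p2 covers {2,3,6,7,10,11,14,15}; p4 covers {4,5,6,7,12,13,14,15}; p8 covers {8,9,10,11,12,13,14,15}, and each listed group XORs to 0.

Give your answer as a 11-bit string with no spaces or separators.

01100001100

s1 (pos 1,3,5,7,9,11,13,15): 0⊕0⊕1⊕0⊕0⊕0⊕1⊕0 = 0
s2 (pos 2,3,6,7,10,11,14,15): 1⊕0⊕0⊕0⊕0⊕0⊕0⊕0 = 1
s4 (pos 4,5,6,7,12,13,14,15): 0⊕1⊕0⊕0⊕1⊕1⊕0⊕0 = 1
s8 (pos 8,9,10,11,12,13,14,15): 0⊕0⊕0⊕0⊕1⊕1⊕0⊕0 = 0
Syndrome s8…s1 = 0110 → error at position 6.
Flip position 6: 010010000001100 → 010011000001100
Read data bits from positions 3,5,6,7,9,10,11,12,13,14,15: 01100001100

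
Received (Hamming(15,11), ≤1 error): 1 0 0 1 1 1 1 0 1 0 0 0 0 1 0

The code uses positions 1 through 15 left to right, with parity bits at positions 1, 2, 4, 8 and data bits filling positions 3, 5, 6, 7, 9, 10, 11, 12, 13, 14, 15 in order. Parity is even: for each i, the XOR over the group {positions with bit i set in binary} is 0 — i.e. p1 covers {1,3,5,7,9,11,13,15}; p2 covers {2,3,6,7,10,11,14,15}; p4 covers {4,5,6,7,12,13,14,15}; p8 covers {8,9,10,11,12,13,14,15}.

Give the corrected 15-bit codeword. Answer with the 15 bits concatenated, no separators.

100110101000010

s1 (pos 1,3,5,7,9,11,13,15): 1⊕0⊕1⊕1⊕1⊕0⊕0⊕0 = 0
s2 (pos 2,3,6,7,10,11,14,15): 0⊕0⊕1⊕1⊕0⊕0⊕1⊕0 = 1
s4 (pos 4,5,6,7,12,13,14,15): 1⊕1⊕1⊕1⊕0⊕0⊕1⊕0 = 1
s8 (pos 8,9,10,11,12,13,14,15): 0⊕1⊕0⊕0⊕0⊕0⊕1⊕0 = 0
Syndrome s8…s1 = 0110 → error at position 6.
Flip position 6: 100111101000010 → 100110101000010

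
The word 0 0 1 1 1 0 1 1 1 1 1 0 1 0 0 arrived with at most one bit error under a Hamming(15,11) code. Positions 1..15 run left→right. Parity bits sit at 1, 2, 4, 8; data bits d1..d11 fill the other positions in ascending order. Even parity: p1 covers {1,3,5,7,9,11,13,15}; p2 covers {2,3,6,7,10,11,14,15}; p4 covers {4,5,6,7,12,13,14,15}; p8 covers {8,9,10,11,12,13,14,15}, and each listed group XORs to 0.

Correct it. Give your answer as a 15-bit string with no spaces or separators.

001110101110100

s1 (pos 1,3,5,7,9,11,13,15): 0⊕1⊕1⊕1⊕1⊕1⊕1⊕0 = 0
s2 (pos 2,3,6,7,10,11,14,15): 0⊕1⊕0⊕1⊕1⊕1⊕0⊕0 = 0
s4 (pos 4,5,6,7,12,13,14,15): 1⊕1⊕0⊕1⊕0⊕1⊕0⊕0 = 0
s8 (pos 8,9,10,11,12,13,14,15): 1⊕1⊕1⊕1⊕0⊕1⊕0⊕0 = 1
Syndrome s8…s1 = 1000 → error at position 8.
Flip position 8: 001110111110100 → 001110101110100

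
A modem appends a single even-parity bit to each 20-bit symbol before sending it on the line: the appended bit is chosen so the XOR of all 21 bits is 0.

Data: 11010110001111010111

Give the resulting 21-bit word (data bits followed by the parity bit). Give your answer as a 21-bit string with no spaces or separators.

XOR of the 20 data bits: 1⊕1⊕0⊕1⊕0⊕1⊕1⊕0⊕0⊕0⊕1⊕1⊕1⊕1⊕0⊕1⊕0⊕1⊕1⊕1 = 1
Parity bit = 1 (so all 21 bits XOR to 0).

110101100011110101111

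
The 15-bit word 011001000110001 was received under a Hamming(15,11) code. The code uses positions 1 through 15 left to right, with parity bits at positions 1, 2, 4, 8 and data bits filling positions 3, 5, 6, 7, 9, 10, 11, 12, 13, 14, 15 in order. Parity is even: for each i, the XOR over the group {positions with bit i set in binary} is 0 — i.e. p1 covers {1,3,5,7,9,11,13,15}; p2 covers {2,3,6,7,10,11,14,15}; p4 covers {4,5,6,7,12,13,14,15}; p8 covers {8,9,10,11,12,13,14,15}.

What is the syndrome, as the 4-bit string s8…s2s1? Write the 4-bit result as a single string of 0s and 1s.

1001

s1 (pos 1,3,5,7,9,11,13,15): 0⊕1⊕0⊕0⊕0⊕1⊕0⊕1 = 1
s2 (pos 2,3,6,7,10,11,14,15): 1⊕1⊕1⊕0⊕1⊕1⊕0⊕1 = 0
s4 (pos 4,5,6,7,12,13,14,15): 0⊕0⊕1⊕0⊕0⊕0⊕0⊕1 = 0
s8 (pos 8,9,10,11,12,13,14,15): 0⊕0⊕1⊕1⊕0⊕0⊕0⊕1 = 1
Syndrome s8…s1 = 1001 → error at position 9.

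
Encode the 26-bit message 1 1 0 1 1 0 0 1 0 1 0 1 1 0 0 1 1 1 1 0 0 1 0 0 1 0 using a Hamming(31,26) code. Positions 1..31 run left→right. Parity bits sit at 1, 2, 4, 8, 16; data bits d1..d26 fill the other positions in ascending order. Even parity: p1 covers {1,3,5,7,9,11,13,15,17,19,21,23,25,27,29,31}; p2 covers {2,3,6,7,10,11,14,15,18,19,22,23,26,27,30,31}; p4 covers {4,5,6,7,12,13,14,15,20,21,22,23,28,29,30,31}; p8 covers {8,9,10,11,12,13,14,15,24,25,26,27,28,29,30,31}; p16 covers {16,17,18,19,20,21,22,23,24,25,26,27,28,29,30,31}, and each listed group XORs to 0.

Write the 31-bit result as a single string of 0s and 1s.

Place data at non-parity positions: p1 p2 1 p4 1 0 1 p8 1 0 0 1 0 1 0 p16 1 1 0 0 1 1 1 1 0 0 1 0 0 1 0
p1 (pos 1,3,5,7,9,11,13,15,17,19,21,23,25,27,29,31): XOR of data positions = 1⊕1⊕1⊕1⊕0⊕0⊕0⊕1⊕0⊕1⊕1⊕0⊕1⊕0⊕0 = 0
p2 (pos 2,3,6,7,10,11,14,15,18,19,22,23,26,27,30,31): XOR of data positions = 1⊕0⊕1⊕0⊕0⊕1⊕0⊕1⊕0⊕1⊕1⊕0⊕1⊕1⊕0 = 0
p4 (pos 4,5,6,7,12,13,14,15,20,21,22,23,28,29,30,31): XOR of data positions = 1⊕0⊕1⊕1⊕0⊕1⊕0⊕0⊕1⊕1⊕1⊕0⊕0⊕1⊕0 = 0
p8 (pos 8,9,10,11,12,13,14,15,24,25,26,27,28,29,30,31): XOR of data positions = 1⊕0⊕0⊕1⊕0⊕1⊕0⊕1⊕0⊕0⊕1⊕0⊕0⊕1⊕0 = 0
p16 (pos 16,17,18,19,20,21,22,23,24,25,26,27,28,29,30,31): XOR of data positions = 1⊕1⊕0⊕0⊕1⊕1⊕1⊕1⊕0⊕0⊕1⊕0⊕0⊕1⊕0 = 0
Codeword: 0010101010010100110011110010010

0010101010010100110011110010010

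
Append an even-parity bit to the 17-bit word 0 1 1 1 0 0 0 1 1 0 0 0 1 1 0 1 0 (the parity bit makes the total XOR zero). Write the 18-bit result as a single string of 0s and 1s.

011100011000110100

XOR of the 17 data bits: 0⊕1⊕1⊕1⊕0⊕0⊕0⊕1⊕1⊕0⊕0⊕0⊕1⊕1⊕0⊕1⊕0 = 0
Parity bit = 0 (so all 18 bits XOR to 0).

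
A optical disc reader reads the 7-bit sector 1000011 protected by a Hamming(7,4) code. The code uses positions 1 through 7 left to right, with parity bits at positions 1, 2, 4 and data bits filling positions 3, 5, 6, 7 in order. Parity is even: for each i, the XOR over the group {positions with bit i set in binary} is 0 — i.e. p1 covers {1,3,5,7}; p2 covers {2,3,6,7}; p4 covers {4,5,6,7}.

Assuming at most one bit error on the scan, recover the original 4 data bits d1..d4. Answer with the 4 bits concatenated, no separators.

0011

s1 (pos 1,3,5,7): 1⊕0⊕0⊕1 = 0
s2 (pos 2,3,6,7): 0⊕0⊕1⊕1 = 0
s4 (pos 4,5,6,7): 0⊕0⊕1⊕1 = 0
Syndrome s4…s1 = 000 → no error.
Read data bits from positions 3,5,6,7: 0011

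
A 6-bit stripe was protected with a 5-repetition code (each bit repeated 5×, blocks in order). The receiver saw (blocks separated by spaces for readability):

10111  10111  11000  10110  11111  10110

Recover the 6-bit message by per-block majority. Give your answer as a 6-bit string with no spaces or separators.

110111

Block 1 (10111): 4 ones → 1
Block 2 (10111): 4 ones → 1
Block 3 (11000): 2 ones → 0
Block 4 (10110): 3 ones → 1
Block 5 (11111): 5 ones → 1
Block 6 (10110): 3 ones → 1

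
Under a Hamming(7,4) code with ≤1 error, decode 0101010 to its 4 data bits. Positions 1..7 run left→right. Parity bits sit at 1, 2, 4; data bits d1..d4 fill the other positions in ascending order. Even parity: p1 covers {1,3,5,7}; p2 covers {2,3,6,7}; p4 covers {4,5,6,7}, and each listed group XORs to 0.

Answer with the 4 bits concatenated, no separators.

s1 (pos 1,3,5,7): 0⊕0⊕0⊕0 = 0
s2 (pos 2,3,6,7): 1⊕0⊕1⊕0 = 0
s4 (pos 4,5,6,7): 1⊕0⊕1⊕0 = 0
Syndrome s4…s1 = 000 → no error.
Read data bits from positions 3,5,6,7: 0010

0010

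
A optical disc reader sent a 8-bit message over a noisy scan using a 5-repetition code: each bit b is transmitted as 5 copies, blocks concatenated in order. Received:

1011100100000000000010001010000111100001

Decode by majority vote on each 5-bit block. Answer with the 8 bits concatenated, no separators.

10000010

Block 1 (10111): 4 ones → 1
Block 2 (00100): 1 one → 0
Block 3 (00000): 0 ones → 0
Block 4 (00000): 0 ones → 0
Block 5 (10001): 2 ones → 0
Block 6 (01000): 1 one → 0
Block 7 (01111): 4 ones → 1
Block 8 (00001): 1 one → 0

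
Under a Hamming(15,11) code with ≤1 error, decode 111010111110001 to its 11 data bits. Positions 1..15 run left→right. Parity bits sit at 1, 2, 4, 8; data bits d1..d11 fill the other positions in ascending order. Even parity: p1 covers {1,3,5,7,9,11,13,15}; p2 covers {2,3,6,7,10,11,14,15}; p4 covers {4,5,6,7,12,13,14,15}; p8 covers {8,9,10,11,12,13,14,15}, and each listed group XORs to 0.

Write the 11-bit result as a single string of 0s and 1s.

s1 (pos 1,3,5,7,9,11,13,15): 1⊕1⊕1⊕1⊕1⊕1⊕0⊕1 = 1
s2 (pos 2,3,6,7,10,11,14,15): 1⊕1⊕0⊕1⊕1⊕1⊕0⊕1 = 0
s4 (pos 4,5,6,7,12,13,14,15): 0⊕1⊕0⊕1⊕0⊕0⊕0⊕1 = 1
s8 (pos 8,9,10,11,12,13,14,15): 1⊕1⊕1⊕1⊕0⊕0⊕0⊕1 = 1
Syndrome s8…s1 = 1101 → error at position 13.
Flip position 13: 111010111110001 → 111010111110101
Read data bits from positions 3,5,6,7,9,10,11,12,13,14,15: 11011110101

11011110101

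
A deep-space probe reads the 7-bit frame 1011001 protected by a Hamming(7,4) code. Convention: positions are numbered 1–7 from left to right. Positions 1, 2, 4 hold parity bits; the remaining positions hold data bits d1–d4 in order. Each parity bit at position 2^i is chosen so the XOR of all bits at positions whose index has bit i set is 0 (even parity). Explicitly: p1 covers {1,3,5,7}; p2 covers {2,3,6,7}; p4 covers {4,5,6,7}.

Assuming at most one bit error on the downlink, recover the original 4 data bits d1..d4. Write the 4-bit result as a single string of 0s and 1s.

s1 (pos 1,3,5,7): 1⊕1⊕0⊕1 = 1
s2 (pos 2,3,6,7): 0⊕1⊕0⊕1 = 0
s4 (pos 4,5,6,7): 1⊕0⊕0⊕1 = 0
Syndrome s4…s1 = 001 → error at position 1.
Flip position 1: 1011001 → 0011001
Read data bits from positions 3,5,6,7: 1001

1001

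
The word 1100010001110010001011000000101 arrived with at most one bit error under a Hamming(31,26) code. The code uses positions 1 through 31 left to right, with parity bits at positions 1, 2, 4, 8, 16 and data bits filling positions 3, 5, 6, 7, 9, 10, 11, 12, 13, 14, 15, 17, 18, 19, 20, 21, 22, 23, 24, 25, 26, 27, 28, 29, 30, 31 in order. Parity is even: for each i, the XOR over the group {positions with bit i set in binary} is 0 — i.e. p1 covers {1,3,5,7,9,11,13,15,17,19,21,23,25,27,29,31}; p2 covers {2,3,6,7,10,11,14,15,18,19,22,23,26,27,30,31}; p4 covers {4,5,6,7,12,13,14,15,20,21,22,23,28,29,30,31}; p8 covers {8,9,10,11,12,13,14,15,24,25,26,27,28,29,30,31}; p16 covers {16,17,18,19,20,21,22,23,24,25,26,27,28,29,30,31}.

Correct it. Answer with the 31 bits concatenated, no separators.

s1 (pos 1,3,5,7,9,11,13,15,17,19,21,23,25,27,29,31): 1⊕0⊕0⊕0⊕0⊕1⊕0⊕1⊕0⊕1⊕1⊕0⊕0⊕0⊕1⊕1 = 1
s2 (pos 2,3,6,7,10,11,14,15,18,19,22,23,26,27,30,31): 1⊕0⊕1⊕0⊕1⊕1⊕0⊕1⊕0⊕1⊕1⊕0⊕0⊕0⊕0⊕1 = 0
s4 (pos 4,5,6,7,12,13,14,15,20,21,22,23,28,29,30,31): 0⊕0⊕1⊕0⊕1⊕0⊕0⊕1⊕0⊕1⊕1⊕0⊕0⊕1⊕0⊕1 = 1
s8 (pos 8,9,10,11,12,13,14,15,24,25,26,27,28,29,30,31): 0⊕0⊕1⊕1⊕1⊕0⊕0⊕1⊕0⊕0⊕0⊕0⊕0⊕1⊕0⊕1 = 0
s16 (pos 16,17,18,19,20,21,22,23,24,25,26,27,28,29,30,31): 0⊕0⊕0⊕1⊕0⊕1⊕1⊕0⊕0⊕0⊕0⊕0⊕0⊕1⊕0⊕1 = 1
Syndrome s16…s1 = 10101 → error at position 21.
Flip position 21: 1100010001110010001011000000101 → 1100010001110010001001000000101

1100010001110010001001000000101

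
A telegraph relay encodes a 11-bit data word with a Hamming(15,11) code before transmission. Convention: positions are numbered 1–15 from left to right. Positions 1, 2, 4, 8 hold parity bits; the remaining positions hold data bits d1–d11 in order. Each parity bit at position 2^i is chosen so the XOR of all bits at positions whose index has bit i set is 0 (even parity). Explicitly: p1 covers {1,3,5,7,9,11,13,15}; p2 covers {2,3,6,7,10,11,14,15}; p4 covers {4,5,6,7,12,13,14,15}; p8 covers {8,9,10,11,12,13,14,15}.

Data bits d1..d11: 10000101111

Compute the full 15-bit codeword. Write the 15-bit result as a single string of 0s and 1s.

101000010101111

Place data at non-parity positions: p1 p2 1 p4 0 0 0 p8 0 1 0 1 1 1 1
p1 (pos 1,3,5,7,9,11,13,15): XOR of data positions = 1⊕0⊕0⊕0⊕0⊕1⊕1 = 1
p2 (pos 2,3,6,7,10,11,14,15): XOR of data positions = 1⊕0⊕0⊕1⊕0⊕1⊕1 = 0
p4 (pos 4,5,6,7,12,13,14,15): XOR of data positions = 0⊕0⊕0⊕1⊕1⊕1⊕1 = 0
p8 (pos 8,9,10,11,12,13,14,15): XOR of data positions = 0⊕1⊕0⊕1⊕1⊕1⊕1 = 1
Codeword: 101000010101111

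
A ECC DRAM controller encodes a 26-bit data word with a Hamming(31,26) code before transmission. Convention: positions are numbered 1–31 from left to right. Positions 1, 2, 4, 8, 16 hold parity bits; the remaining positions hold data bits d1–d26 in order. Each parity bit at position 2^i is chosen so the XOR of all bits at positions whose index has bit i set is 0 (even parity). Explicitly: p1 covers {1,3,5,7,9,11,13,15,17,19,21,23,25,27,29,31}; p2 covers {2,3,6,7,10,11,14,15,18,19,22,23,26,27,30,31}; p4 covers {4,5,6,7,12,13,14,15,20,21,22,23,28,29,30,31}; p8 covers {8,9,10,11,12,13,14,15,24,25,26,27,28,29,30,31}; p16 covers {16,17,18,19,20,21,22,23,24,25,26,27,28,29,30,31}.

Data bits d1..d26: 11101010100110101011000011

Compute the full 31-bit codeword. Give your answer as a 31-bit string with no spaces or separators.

0111110110101000110101011000011

Place data at non-parity positions: p1 p2 1 p4 1 1 0 p8 1 0 1 0 1 0 0 p16 1 1 0 1 0 1 0 1 1 0 0 0 0 1 1
p1 (pos 1,3,5,7,9,11,13,15,17,19,21,23,25,27,29,31): XOR of data positions = 1⊕1⊕0⊕1⊕1⊕1⊕0⊕1⊕0⊕0⊕0⊕1⊕0⊕0⊕1 = 0
p2 (pos 2,3,6,7,10,11,14,15,18,19,22,23,26,27,30,31): XOR of data positions = 1⊕1⊕0⊕0⊕1⊕0⊕0⊕1⊕0⊕1⊕0⊕0⊕0⊕1⊕1 = 1
p4 (pos 4,5,6,7,12,13,14,15,20,21,22,23,28,29,30,31): XOR of data positions = 1⊕1⊕0⊕0⊕1⊕0⊕0⊕1⊕0⊕1⊕0⊕0⊕0⊕1⊕1 = 1
p8 (pos 8,9,10,11,12,13,14,15,24,25,26,27,28,29,30,31): XOR of data positions = 1⊕0⊕1⊕0⊕1⊕0⊕0⊕1⊕1⊕0⊕0⊕0⊕0⊕1⊕1 = 1
p16 (pos 16,17,18,19,20,21,22,23,24,25,26,27,28,29,30,31): XOR of data positions = 1⊕1⊕0⊕1⊕0⊕1⊕0⊕1⊕1⊕0⊕0⊕0⊕0⊕1⊕1 = 0
Codeword: 0111110110101000110101011000011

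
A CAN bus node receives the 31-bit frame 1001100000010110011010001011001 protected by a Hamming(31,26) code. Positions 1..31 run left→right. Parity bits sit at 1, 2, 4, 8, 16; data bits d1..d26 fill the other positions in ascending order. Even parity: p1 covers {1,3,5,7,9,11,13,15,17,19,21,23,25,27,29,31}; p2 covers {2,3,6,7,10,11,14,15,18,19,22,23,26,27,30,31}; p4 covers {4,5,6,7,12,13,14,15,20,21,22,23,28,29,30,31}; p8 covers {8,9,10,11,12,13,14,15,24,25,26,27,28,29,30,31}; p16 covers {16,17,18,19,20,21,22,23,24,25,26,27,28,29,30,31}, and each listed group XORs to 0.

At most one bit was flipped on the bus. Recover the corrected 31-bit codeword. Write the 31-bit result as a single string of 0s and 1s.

s1 (pos 1,3,5,7,9,11,13,15,17,19,21,23,25,27,29,31): 1⊕0⊕1⊕0⊕0⊕0⊕0⊕1⊕0⊕1⊕1⊕0⊕1⊕1⊕0⊕1 = 0
s2 (pos 2,3,6,7,10,11,14,15,18,19,22,23,26,27,30,31): 0⊕0⊕0⊕0⊕0⊕0⊕1⊕1⊕1⊕1⊕0⊕0⊕0⊕1⊕0⊕1 = 0
s4 (pos 4,5,6,7,12,13,14,15,20,21,22,23,28,29,30,31): 1⊕1⊕0⊕0⊕1⊕0⊕1⊕1⊕0⊕1⊕0⊕0⊕1⊕0⊕0⊕1 = 0
s8 (pos 8,9,10,11,12,13,14,15,24,25,26,27,28,29,30,31): 0⊕0⊕0⊕0⊕1⊕0⊕1⊕1⊕0⊕1⊕0⊕1⊕1⊕0⊕0⊕1 = 1
s16 (pos 16,17,18,19,20,21,22,23,24,25,26,27,28,29,30,31): 0⊕0⊕1⊕1⊕0⊕1⊕0⊕0⊕0⊕1⊕0⊕1⊕1⊕0⊕0⊕1 = 1
Syndrome s16…s1 = 11000 → error at position 24.
Flip position 24: 1001100000010110011010001011001 → 1001100000010110011010011011001

1001100000010110011010011011001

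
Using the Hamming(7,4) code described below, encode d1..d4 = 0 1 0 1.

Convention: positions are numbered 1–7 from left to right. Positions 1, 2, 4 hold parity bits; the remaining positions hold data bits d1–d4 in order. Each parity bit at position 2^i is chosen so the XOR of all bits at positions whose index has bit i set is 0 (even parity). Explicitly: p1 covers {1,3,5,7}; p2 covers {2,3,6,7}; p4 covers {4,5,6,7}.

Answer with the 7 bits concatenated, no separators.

Place data at non-parity positions: p1 p2 0 p4 1 0 1
p1 (pos 1,3,5,7): XOR of data positions = 0⊕1⊕1 = 0
p2 (pos 2,3,6,7): XOR of data positions = 0⊕0⊕1 = 1
p4 (pos 4,5,6,7): XOR of data positions = 1⊕0⊕1 = 0
Codeword: 0100101

0100101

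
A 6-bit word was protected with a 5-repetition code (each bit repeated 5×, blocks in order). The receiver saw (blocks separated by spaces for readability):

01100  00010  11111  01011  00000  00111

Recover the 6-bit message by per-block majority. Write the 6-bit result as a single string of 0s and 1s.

Block 1 (01100): 2 ones → 0
Block 2 (00010): 1 one → 0
Block 3 (11111): 5 ones → 1
Block 4 (01011): 3 ones → 1
Block 5 (00000): 0 ones → 0
Block 6 (00111): 3 ones → 1

001101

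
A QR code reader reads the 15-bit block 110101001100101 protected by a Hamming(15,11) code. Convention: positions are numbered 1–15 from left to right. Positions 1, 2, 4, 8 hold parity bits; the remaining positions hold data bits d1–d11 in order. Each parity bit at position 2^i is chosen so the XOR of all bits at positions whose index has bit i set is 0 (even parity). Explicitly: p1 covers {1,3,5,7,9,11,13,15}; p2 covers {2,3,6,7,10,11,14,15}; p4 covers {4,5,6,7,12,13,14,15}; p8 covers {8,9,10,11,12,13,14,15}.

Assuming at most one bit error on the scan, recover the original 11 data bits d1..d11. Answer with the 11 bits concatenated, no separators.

00101100101

s1 (pos 1,3,5,7,9,11,13,15): 1⊕0⊕0⊕0⊕1⊕0⊕1⊕1 = 0
s2 (pos 2,3,6,7,10,11,14,15): 1⊕0⊕1⊕0⊕1⊕0⊕0⊕1 = 0
s4 (pos 4,5,6,7,12,13,14,15): 1⊕0⊕1⊕0⊕0⊕1⊕0⊕1 = 0
s8 (pos 8,9,10,11,12,13,14,15): 0⊕1⊕1⊕0⊕0⊕1⊕0⊕1 = 0
Syndrome s8…s1 = 0000 → no error.
Read data bits from positions 3,5,6,7,9,10,11,12,13,14,15: 00101100101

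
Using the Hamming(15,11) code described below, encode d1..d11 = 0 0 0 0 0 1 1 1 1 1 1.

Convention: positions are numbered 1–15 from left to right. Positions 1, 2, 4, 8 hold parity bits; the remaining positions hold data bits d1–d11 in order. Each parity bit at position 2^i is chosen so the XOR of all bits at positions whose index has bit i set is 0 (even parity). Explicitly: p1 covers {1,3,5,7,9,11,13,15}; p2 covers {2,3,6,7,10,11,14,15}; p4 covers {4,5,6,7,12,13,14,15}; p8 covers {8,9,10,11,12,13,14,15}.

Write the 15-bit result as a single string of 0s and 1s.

100000000111111

Place data at non-parity positions: p1 p2 0 p4 0 0 0 p8 0 1 1 1 1 1 1
p1 (pos 1,3,5,7,9,11,13,15): XOR of data positions = 0⊕0⊕0⊕0⊕1⊕1⊕1 = 1
p2 (pos 2,3,6,7,10,11,14,15): XOR of data positions = 0⊕0⊕0⊕1⊕1⊕1⊕1 = 0
p4 (pos 4,5,6,7,12,13,14,15): XOR of data positions = 0⊕0⊕0⊕1⊕1⊕1⊕1 = 0
p8 (pos 8,9,10,11,12,13,14,15): XOR of data positions = 0⊕1⊕1⊕1⊕1⊕1⊕1 = 0
Codeword: 100000000111111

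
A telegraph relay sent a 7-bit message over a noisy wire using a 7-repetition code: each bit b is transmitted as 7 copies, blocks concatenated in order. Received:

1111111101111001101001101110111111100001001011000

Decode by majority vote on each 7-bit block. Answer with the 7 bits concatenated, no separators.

Block 1 (1111111): 7 ones → 1
Block 2 (1011110): 5 ones → 1
Block 3 (0110100): 3 ones → 0
Block 4 (1101110): 5 ones → 1
Block 5 (1111111): 7 ones → 1
Block 6 (0000100): 1 one → 0
Block 7 (1011000): 3 ones → 0

1101100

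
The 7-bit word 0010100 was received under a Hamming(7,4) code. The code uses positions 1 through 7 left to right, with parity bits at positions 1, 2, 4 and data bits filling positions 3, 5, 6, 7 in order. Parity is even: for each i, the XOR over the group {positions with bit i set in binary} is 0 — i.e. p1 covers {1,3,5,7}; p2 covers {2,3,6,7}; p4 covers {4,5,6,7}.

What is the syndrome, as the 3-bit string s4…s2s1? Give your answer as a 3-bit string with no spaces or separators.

110

s1 (pos 1,3,5,7): 0⊕1⊕1⊕0 = 0
s2 (pos 2,3,6,7): 0⊕1⊕0⊕0 = 1
s4 (pos 4,5,6,7): 0⊕1⊕0⊕0 = 1
Syndrome s4…s1 = 110 → error at position 6.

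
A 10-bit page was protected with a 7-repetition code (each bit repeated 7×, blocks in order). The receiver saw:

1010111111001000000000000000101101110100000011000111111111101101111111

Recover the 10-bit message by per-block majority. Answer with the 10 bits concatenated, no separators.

1100100111

Block 1 (1010111): 5 ones → 1
Block 2 (1110010): 4 ones → 1
Block 3 (0000000): 0 ones → 0
Block 4 (0000000): 0 ones → 0
Block 5 (1011011): 5 ones → 1
Block 6 (1010000): 2 ones → 0
Block 7 (0011000): 2 ones → 0
Block 8 (1111111): 7 ones → 1
Block 9 (1110110): 5 ones → 1
Block 10 (1111111): 7 ones → 1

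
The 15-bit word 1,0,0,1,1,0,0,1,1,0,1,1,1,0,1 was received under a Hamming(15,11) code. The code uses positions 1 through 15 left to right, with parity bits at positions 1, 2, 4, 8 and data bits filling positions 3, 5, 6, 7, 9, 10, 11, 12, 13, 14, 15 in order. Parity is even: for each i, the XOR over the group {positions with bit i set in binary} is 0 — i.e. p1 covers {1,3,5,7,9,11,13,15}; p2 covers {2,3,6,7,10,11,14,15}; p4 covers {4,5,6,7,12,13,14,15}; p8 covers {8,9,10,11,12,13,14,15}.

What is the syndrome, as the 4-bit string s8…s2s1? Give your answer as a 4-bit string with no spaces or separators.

s1 (pos 1,3,5,7,9,11,13,15): 1⊕0⊕1⊕0⊕1⊕1⊕1⊕1 = 0
s2 (pos 2,3,6,7,10,11,14,15): 0⊕0⊕0⊕0⊕0⊕1⊕0⊕1 = 0
s4 (pos 4,5,6,7,12,13,14,15): 1⊕1⊕0⊕0⊕1⊕1⊕0⊕1 = 1
s8 (pos 8,9,10,11,12,13,14,15): 1⊕1⊕0⊕1⊕1⊕1⊕0⊕1 = 0
Syndrome s8…s1 = 0100 → error at position 4.

0100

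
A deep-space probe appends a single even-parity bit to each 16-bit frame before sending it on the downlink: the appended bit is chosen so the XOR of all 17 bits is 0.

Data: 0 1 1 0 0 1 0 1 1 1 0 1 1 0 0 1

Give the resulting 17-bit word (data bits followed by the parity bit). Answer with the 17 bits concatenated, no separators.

XOR of the 16 data bits: 0⊕1⊕1⊕0⊕0⊕1⊕0⊕1⊕1⊕1⊕0⊕1⊕1⊕0⊕0⊕1 = 1
Parity bit = 1 (so all 17 bits XOR to 0).

01100101110110011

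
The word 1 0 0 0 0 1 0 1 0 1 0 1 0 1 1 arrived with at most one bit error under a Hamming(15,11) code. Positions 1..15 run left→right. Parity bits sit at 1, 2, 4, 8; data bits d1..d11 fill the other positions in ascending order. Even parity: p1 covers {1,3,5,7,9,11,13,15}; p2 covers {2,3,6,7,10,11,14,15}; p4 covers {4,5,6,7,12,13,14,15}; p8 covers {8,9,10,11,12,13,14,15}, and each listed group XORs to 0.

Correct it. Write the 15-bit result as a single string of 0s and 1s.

s1 (pos 1,3,5,7,9,11,13,15): 1⊕0⊕0⊕0⊕0⊕0⊕0⊕1 = 0
s2 (pos 2,3,6,7,10,11,14,15): 0⊕0⊕1⊕0⊕1⊕0⊕1⊕1 = 0
s4 (pos 4,5,6,7,12,13,14,15): 0⊕0⊕1⊕0⊕1⊕0⊕1⊕1 = 0
s8 (pos 8,9,10,11,12,13,14,15): 1⊕0⊕1⊕0⊕1⊕0⊕1⊕1 = 1
Syndrome s8…s1 = 1000 → error at position 8.
Flip position 8: 100001010101011 → 100001000101011

100001000101011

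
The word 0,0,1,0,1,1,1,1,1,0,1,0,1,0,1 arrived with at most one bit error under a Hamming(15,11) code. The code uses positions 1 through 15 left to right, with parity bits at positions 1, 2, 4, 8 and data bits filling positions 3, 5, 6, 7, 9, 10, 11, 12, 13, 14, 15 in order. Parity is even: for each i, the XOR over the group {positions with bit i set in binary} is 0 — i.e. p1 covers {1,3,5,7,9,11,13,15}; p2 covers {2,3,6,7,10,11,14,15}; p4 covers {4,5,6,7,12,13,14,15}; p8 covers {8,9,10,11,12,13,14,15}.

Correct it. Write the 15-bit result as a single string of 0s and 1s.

001011111010100

s1 (pos 1,3,5,7,9,11,13,15): 0⊕1⊕1⊕1⊕1⊕1⊕1⊕1 = 1
s2 (pos 2,3,6,7,10,11,14,15): 0⊕1⊕1⊕1⊕0⊕1⊕0⊕1 = 1
s4 (pos 4,5,6,7,12,13,14,15): 0⊕1⊕1⊕1⊕0⊕1⊕0⊕1 = 1
s8 (pos 8,9,10,11,12,13,14,15): 1⊕1⊕0⊕1⊕0⊕1⊕0⊕1 = 1
Syndrome s8…s1 = 1111 → error at position 15.
Flip position 15: 001011111010101 → 001011111010100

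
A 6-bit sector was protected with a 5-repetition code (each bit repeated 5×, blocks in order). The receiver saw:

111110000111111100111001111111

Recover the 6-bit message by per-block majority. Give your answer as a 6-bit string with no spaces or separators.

101111

Block 1 (11111): 5 ones → 1
Block 2 (00001): 1 one → 0
Block 3 (11111): 5 ones → 1
Block 4 (10011): 3 ones → 1
Block 5 (10011): 3 ones → 1
Block 6 (11111): 5 ones → 1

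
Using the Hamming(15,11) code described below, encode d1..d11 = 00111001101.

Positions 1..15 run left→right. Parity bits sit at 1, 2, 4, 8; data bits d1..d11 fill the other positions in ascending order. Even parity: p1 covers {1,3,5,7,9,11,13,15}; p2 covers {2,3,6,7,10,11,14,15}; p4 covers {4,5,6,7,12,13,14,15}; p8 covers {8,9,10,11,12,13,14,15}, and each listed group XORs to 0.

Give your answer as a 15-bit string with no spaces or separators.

Place data at non-parity positions: p1 p2 0 p4 0 1 1 p8 1 0 0 1 1 0 1
p1 (pos 1,3,5,7,9,11,13,15): XOR of data positions = 0⊕0⊕1⊕1⊕0⊕1⊕1 = 0
p2 (pos 2,3,6,7,10,11,14,15): XOR of data positions = 0⊕1⊕1⊕0⊕0⊕0⊕1 = 1
p4 (pos 4,5,6,7,12,13,14,15): XOR of data positions = 0⊕1⊕1⊕1⊕1⊕0⊕1 = 1
p8 (pos 8,9,10,11,12,13,14,15): XOR of data positions = 1⊕0⊕0⊕1⊕1⊕0⊕1 = 0
Codeword: 010101101001101

010101101001101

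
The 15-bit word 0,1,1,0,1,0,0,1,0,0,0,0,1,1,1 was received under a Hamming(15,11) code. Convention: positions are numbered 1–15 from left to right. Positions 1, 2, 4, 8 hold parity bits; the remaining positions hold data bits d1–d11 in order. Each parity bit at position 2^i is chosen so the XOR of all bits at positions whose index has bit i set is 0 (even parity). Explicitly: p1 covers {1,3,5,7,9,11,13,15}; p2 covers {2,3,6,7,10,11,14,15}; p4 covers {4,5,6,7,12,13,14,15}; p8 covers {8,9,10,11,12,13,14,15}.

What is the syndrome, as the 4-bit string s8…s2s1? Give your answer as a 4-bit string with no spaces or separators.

0000

s1 (pos 1,3,5,7,9,11,13,15): 0⊕1⊕1⊕0⊕0⊕0⊕1⊕1 = 0
s2 (pos 2,3,6,7,10,11,14,15): 1⊕1⊕0⊕0⊕0⊕0⊕1⊕1 = 0
s4 (pos 4,5,6,7,12,13,14,15): 0⊕1⊕0⊕0⊕0⊕1⊕1⊕1 = 0
s8 (pos 8,9,10,11,12,13,14,15): 1⊕0⊕0⊕0⊕0⊕1⊕1⊕1 = 0
Syndrome s8…s1 = 0000 → no error.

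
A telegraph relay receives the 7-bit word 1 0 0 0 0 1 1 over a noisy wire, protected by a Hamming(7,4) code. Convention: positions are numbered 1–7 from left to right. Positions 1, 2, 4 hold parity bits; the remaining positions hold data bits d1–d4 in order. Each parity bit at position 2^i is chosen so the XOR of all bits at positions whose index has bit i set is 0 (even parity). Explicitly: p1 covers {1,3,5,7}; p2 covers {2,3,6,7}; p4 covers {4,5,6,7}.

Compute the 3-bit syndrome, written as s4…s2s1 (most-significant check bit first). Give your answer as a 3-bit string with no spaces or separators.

000

s1 (pos 1,3,5,7): 1⊕0⊕0⊕1 = 0
s2 (pos 2,3,6,7): 0⊕0⊕1⊕1 = 0
s4 (pos 4,5,6,7): 0⊕0⊕1⊕1 = 0
Syndrome s4…s1 = 000 → no error.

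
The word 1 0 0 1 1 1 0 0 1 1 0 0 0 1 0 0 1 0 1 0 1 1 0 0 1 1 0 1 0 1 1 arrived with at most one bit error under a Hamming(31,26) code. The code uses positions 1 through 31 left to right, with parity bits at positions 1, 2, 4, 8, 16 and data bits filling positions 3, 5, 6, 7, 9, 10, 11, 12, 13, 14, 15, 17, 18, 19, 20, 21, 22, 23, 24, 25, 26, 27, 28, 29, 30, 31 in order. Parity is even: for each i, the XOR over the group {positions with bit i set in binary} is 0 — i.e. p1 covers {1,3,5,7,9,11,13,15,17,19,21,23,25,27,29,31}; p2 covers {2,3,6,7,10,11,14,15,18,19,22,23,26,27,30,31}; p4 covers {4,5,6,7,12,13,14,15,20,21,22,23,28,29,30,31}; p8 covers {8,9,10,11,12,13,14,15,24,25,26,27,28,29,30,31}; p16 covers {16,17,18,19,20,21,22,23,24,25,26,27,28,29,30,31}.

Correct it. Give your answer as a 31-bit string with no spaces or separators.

s1 (pos 1,3,5,7,9,11,13,15,17,19,21,23,25,27,29,31): 1⊕0⊕1⊕0⊕1⊕0⊕0⊕0⊕1⊕1⊕1⊕0⊕1⊕0⊕0⊕1 = 0
s2 (pos 2,3,6,7,10,11,14,15,18,19,22,23,26,27,30,31): 0⊕0⊕1⊕0⊕1⊕0⊕1⊕0⊕0⊕1⊕1⊕0⊕1⊕0⊕1⊕1 = 0
s4 (pos 4,5,6,7,12,13,14,15,20,21,22,23,28,29,30,31): 1⊕1⊕1⊕0⊕0⊕0⊕1⊕0⊕0⊕1⊕1⊕0⊕1⊕0⊕1⊕1 = 1
s8 (pos 8,9,10,11,12,13,14,15,24,25,26,27,28,29,30,31): 0⊕1⊕1⊕0⊕0⊕0⊕1⊕0⊕0⊕1⊕1⊕0⊕1⊕0⊕1⊕1 = 0
s16 (pos 16,17,18,19,20,21,22,23,24,25,26,27,28,29,30,31): 0⊕1⊕0⊕1⊕0⊕1⊕1⊕0⊕0⊕1⊕1⊕0⊕1⊕0⊕1⊕1 = 1
Syndrome s16…s1 = 10100 → error at position 20.
Flip position 20: 1001110011000100101011001101011 → 1001110011000100101111001101011

1001110011000100101111001101011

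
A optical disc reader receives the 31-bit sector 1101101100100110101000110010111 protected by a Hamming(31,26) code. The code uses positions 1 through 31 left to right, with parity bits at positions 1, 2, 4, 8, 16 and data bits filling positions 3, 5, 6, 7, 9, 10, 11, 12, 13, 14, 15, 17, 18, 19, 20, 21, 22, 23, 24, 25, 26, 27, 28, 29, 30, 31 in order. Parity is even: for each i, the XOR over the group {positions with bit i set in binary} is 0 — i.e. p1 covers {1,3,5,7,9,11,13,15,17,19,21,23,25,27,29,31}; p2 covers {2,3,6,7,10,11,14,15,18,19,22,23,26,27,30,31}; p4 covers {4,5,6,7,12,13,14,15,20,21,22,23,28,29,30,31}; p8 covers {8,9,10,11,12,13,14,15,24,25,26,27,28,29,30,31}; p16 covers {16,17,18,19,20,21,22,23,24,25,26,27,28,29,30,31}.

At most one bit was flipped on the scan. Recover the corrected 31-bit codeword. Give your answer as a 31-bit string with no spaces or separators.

s1 (pos 1,3,5,7,9,11,13,15,17,19,21,23,25,27,29,31): 1⊕0⊕1⊕1⊕0⊕1⊕0⊕1⊕1⊕1⊕0⊕1⊕0⊕1⊕1⊕1 = 1
s2 (pos 2,3,6,7,10,11,14,15,18,19,22,23,26,27,30,31): 1⊕0⊕0⊕1⊕0⊕1⊕1⊕1⊕0⊕1⊕0⊕1⊕0⊕1⊕1⊕1 = 0
s4 (pos 4,5,6,7,12,13,14,15,20,21,22,23,28,29,30,31): 1⊕1⊕0⊕1⊕0⊕0⊕1⊕1⊕0⊕0⊕0⊕1⊕0⊕1⊕1⊕1 = 1
s8 (pos 8,9,10,11,12,13,14,15,24,25,26,27,28,29,30,31): 1⊕0⊕0⊕1⊕0⊕0⊕1⊕1⊕1⊕0⊕0⊕1⊕0⊕1⊕1⊕1 = 1
s16 (pos 16,17,18,19,20,21,22,23,24,25,26,27,28,29,30,31): 0⊕1⊕0⊕1⊕0⊕0⊕0⊕1⊕1⊕0⊕0⊕1⊕0⊕1⊕1⊕1 = 0
Syndrome s16…s1 = 01101 → error at position 13.
Flip position 13: 1101101100100110101000110010111 → 1101101100101110101000110010111

1101101100101110101000110010111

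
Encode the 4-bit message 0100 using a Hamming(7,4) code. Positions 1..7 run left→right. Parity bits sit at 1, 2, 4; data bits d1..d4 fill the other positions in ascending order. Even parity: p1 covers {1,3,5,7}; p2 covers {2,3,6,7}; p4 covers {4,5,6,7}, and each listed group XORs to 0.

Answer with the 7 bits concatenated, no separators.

Place data at non-parity positions: p1 p2 0 p4 1 0 0
p1 (pos 1,3,5,7): XOR of data positions = 0⊕1⊕0 = 1
p2 (pos 2,3,6,7): XOR of data positions = 0⊕0⊕0 = 0
p4 (pos 4,5,6,7): XOR of data positions = 1⊕0⊕0 = 1
Codeword: 1001100

1001100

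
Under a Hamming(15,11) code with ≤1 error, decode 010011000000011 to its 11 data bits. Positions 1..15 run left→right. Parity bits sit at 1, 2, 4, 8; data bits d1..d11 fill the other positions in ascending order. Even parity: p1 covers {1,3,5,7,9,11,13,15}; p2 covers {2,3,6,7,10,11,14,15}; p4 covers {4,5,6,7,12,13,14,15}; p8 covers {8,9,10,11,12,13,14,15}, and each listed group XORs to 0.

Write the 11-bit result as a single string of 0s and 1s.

01100000011

s1 (pos 1,3,5,7,9,11,13,15): 0⊕0⊕1⊕0⊕0⊕0⊕0⊕1 = 0
s2 (pos 2,3,6,7,10,11,14,15): 1⊕0⊕1⊕0⊕0⊕0⊕1⊕1 = 0
s4 (pos 4,5,6,7,12,13,14,15): 0⊕1⊕1⊕0⊕0⊕0⊕1⊕1 = 0
s8 (pos 8,9,10,11,12,13,14,15): 0⊕0⊕0⊕0⊕0⊕0⊕1⊕1 = 0
Syndrome s8…s1 = 0000 → no error.
Read data bits from positions 3,5,6,7,9,10,11,12,13,14,15: 01100000011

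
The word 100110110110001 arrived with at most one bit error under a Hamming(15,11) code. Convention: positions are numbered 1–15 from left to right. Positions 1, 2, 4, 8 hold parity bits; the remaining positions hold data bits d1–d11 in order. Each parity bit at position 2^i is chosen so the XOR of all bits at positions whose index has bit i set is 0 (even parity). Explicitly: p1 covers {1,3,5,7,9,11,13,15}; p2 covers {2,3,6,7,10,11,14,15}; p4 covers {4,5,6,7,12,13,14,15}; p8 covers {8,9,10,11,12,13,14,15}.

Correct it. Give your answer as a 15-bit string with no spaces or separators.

s1 (pos 1,3,5,7,9,11,13,15): 1⊕0⊕1⊕1⊕0⊕1⊕0⊕1 = 1
s2 (pos 2,3,6,7,10,11,14,15): 0⊕0⊕0⊕1⊕1⊕1⊕0⊕1 = 0
s4 (pos 4,5,6,7,12,13,14,15): 1⊕1⊕0⊕1⊕0⊕0⊕0⊕1 = 0
s8 (pos 8,9,10,11,12,13,14,15): 1⊕0⊕1⊕1⊕0⊕0⊕0⊕1 = 0
Syndrome s8…s1 = 0001 → error at position 1.
Flip position 1: 100110110110001 → 000110110110001

000110110110001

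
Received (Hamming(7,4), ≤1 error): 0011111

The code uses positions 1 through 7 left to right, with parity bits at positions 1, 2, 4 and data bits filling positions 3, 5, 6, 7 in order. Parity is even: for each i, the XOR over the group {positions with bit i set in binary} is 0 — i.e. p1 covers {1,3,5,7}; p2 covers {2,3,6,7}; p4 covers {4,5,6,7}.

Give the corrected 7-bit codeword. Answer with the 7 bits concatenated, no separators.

0001111

s1 (pos 1,3,5,7): 0⊕1⊕1⊕1 = 1
s2 (pos 2,3,6,7): 0⊕1⊕1⊕1 = 1
s4 (pos 4,5,6,7): 1⊕1⊕1⊕1 = 0
Syndrome s4…s1 = 011 → error at position 3.
Flip position 3: 0011111 → 0001111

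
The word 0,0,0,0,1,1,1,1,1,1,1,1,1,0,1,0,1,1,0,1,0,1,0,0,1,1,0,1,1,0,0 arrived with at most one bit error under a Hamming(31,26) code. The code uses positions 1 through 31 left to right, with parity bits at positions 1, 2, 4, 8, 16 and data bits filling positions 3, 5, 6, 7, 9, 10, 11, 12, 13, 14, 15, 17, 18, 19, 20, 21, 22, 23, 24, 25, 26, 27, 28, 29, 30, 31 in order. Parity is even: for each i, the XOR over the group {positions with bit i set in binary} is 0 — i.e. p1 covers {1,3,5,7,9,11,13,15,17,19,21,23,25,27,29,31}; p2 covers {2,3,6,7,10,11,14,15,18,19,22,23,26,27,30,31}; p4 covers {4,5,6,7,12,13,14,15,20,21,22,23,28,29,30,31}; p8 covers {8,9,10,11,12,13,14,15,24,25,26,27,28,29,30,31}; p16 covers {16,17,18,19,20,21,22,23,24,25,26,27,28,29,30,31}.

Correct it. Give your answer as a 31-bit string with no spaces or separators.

s1 (pos 1,3,5,7,9,11,13,15,17,19,21,23,25,27,29,31): 0⊕0⊕1⊕1⊕1⊕1⊕1⊕1⊕1⊕0⊕0⊕0⊕1⊕0⊕1⊕0 = 1
s2 (pos 2,3,6,7,10,11,14,15,18,19,22,23,26,27,30,31): 0⊕0⊕1⊕1⊕1⊕1⊕0⊕1⊕1⊕0⊕1⊕0⊕1⊕0⊕0⊕0 = 0
s4 (pos 4,5,6,7,12,13,14,15,20,21,22,23,28,29,30,31): 0⊕1⊕1⊕1⊕1⊕1⊕0⊕1⊕1⊕0⊕1⊕0⊕1⊕1⊕0⊕0 = 0
s8 (pos 8,9,10,11,12,13,14,15,24,25,26,27,28,29,30,31): 1⊕1⊕1⊕1⊕1⊕1⊕0⊕1⊕0⊕1⊕1⊕0⊕1⊕1⊕0⊕0 = 1
s16 (pos 16,17,18,19,20,21,22,23,24,25,26,27,28,29,30,31): 0⊕1⊕1⊕0⊕1⊕0⊕1⊕0⊕0⊕1⊕1⊕0⊕1⊕1⊕0⊕0 = 0
Syndrome s16…s1 = 01001 → error at position 9.
Flip position 9: 0000111111111010110101001101100 → 0000111101111010110101001101100

0000111101111010110101001101100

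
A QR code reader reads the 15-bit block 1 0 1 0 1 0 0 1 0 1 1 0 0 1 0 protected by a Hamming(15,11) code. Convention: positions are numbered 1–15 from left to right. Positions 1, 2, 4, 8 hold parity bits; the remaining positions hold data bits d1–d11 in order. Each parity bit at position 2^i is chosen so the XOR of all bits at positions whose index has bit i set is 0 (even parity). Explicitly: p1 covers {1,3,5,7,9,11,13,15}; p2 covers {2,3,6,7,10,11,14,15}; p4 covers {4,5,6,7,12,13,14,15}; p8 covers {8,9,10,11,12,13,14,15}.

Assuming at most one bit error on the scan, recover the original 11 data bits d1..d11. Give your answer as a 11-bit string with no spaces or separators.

11000110010

s1 (pos 1,3,5,7,9,11,13,15): 1⊕1⊕1⊕0⊕0⊕1⊕0⊕0 = 0
s2 (pos 2,3,6,7,10,11,14,15): 0⊕1⊕0⊕0⊕1⊕1⊕1⊕0 = 0
s4 (pos 4,5,6,7,12,13,14,15): 0⊕1⊕0⊕0⊕0⊕0⊕1⊕0 = 0
s8 (pos 8,9,10,11,12,13,14,15): 1⊕0⊕1⊕1⊕0⊕0⊕1⊕0 = 0
Syndrome s8…s1 = 0000 → no error.
Read data bits from positions 3,5,6,7,9,10,11,12,13,14,15: 11000110010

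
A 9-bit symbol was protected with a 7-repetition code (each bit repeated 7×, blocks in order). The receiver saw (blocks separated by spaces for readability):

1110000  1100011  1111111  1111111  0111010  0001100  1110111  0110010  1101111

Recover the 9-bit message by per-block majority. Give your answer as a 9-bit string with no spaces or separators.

Block 1 (1110000): 3 ones → 0
Block 2 (1100011): 4 ones → 1
Block 3 (1111111): 7 ones → 1
Block 4 (1111111): 7 ones → 1
Block 5 (0111010): 4 ones → 1
Block 6 (0001100): 2 ones → 0
Block 7 (1110111): 6 ones → 1
Block 8 (0110010): 3 ones → 0
Block 9 (1101111): 6 ones → 1

011110101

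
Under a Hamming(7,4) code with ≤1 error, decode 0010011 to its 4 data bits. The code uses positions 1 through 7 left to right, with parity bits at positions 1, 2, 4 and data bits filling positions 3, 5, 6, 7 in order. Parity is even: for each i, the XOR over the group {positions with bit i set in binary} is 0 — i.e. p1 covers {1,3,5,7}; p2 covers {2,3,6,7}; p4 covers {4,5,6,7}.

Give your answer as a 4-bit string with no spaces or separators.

1011

s1 (pos 1,3,5,7): 0⊕1⊕0⊕1 = 0
s2 (pos 2,3,6,7): 0⊕1⊕1⊕1 = 1
s4 (pos 4,5,6,7): 0⊕0⊕1⊕1 = 0
Syndrome s4…s1 = 010 → error at position 2.
Flip position 2: 0010011 → 0110011
Read data bits from positions 3,5,6,7: 1011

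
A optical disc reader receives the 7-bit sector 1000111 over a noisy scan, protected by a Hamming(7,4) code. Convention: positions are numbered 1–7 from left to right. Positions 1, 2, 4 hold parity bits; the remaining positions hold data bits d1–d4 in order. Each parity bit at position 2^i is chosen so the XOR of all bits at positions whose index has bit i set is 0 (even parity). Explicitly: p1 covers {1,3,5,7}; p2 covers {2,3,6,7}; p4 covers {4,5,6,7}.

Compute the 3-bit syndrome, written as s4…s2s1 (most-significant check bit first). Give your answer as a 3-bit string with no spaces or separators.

s1 (pos 1,3,5,7): 1⊕0⊕1⊕1 = 1
s2 (pos 2,3,6,7): 0⊕0⊕1⊕1 = 0
s4 (pos 4,5,6,7): 0⊕1⊕1⊕1 = 1
Syndrome s4…s1 = 101 → error at position 5.

101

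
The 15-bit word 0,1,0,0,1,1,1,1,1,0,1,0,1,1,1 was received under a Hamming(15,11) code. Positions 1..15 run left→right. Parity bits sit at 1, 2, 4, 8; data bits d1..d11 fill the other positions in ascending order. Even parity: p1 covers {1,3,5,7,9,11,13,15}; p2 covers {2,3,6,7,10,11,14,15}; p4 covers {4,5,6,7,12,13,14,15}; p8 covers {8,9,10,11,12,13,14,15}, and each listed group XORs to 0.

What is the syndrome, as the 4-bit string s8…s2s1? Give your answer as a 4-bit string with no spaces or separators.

0000

s1 (pos 1,3,5,7,9,11,13,15): 0⊕0⊕1⊕1⊕1⊕1⊕1⊕1 = 0
s2 (pos 2,3,6,7,10,11,14,15): 1⊕0⊕1⊕1⊕0⊕1⊕1⊕1 = 0
s4 (pos 4,5,6,7,12,13,14,15): 0⊕1⊕1⊕1⊕0⊕1⊕1⊕1 = 0
s8 (pos 8,9,10,11,12,13,14,15): 1⊕1⊕0⊕1⊕0⊕1⊕1⊕1 = 0
Syndrome s8…s1 = 0000 → no error.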